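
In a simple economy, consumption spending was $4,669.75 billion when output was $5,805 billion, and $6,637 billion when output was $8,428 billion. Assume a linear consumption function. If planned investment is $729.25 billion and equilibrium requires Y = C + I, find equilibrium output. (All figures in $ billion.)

Y = 4181

MPC = (6637 − 4669.75)/(8428 − 5805) = 1967.25/2623 = 0.75
a = 4669.75 − 0.75(5805) = 316
Equilibrium: Y = 316 + 0.75Y + 729.25
0.25Y = 1045.25, so Y = 1045.25/0.25 = 4181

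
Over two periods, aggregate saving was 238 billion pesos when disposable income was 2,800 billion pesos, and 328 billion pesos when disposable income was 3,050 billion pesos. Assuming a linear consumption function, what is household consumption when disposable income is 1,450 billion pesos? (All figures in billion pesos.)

C = 1698

MPS = ΔS/ΔY = (328 − 238)/(3050 − 2800) = 90/250 = 0.36
MPC = 1 − MPS = 0.64
Autonomous saving = 238 − 0.36(2800) = -770, so a = 770
C = 770 + 0.64(1450) = 770 + 928 = 1698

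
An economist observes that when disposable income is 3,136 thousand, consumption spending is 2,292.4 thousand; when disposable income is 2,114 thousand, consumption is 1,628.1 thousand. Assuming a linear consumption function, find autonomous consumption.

a = 254

MPC = ΔC/ΔY = (2292.4 − 1628.1)/(3136 − 2114) = 664.3/1022 = 0.65
a = C − MPC·Y = 1628.1 − 0.65(2114) = 1628.1 − 1374.1 = 254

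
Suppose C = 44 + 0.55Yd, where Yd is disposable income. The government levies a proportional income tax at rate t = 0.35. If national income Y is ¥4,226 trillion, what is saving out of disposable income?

Yd = (1 − 0.35)(4226) = 0.65(4226) = 2746.9
C = 44 + 0.55(2746.9) = 44 + 1510.795 = 1554.795
S = Yd − C = 2746.9 − 1554.795 = 1192.105

S = 1192.105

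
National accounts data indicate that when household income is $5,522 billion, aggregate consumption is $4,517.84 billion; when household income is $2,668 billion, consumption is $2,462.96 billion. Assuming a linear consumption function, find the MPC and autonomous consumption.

MPC = ΔC/ΔY = (4517.84 − 2462.96)/(5522 − 2668) = 2054.88/2854 = 0.72
a = C − MPC·Y = 2462.96 − 0.72(2668) = 2462.96 − 1920.96 = 542

MPC = 0.72; a = 542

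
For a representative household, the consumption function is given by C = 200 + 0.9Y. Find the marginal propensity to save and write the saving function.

MPS = 0.1; S = -200 + 0.1Y

MPS = 1 − MPC = 1 − 0.9 = 0.1
S = Y − C = -200 + 0.1Y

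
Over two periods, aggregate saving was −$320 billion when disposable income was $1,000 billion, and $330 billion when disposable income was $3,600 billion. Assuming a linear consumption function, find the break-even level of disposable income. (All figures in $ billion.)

Y = 2280

MPS = ΔS/ΔY = (330 − (-320))/(3600 − 1000) = 650/2600 = 0.25
MPC = 1 − MPS = 0.75
From S(1000) = -320: −a + 0.25(1000) = -320, so a = 250 − (-320) = 570
Break-even (S = 0): Y = a/MPS = 570/0.25 = 2280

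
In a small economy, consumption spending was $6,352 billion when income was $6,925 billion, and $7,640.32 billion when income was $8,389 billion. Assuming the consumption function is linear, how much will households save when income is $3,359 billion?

MPC = (7640.32 − 6352)/(8389 − 6925) = 1288.32/1464 = 0.88
a = 6352 − 0.88(6925) = 6352 − 6094 = 258
C = 258 + 0.88(3359) = 3213.92
S = 3359 − 3213.92 = 145.08

S = 145.08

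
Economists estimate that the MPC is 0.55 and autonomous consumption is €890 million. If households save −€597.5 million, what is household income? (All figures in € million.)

S = Y − C = -890 + 0.45Y
-890 + 0.45Y = -597.5, so 0.45Y = 292.5 and Y = 650

Y = 650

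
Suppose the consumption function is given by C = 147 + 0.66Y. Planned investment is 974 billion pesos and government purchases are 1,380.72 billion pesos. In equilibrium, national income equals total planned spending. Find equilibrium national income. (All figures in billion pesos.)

Y = 7358

Y = C + I + G = 147 + 0.66Y + 974 + 1380.72
Y − 0.66Y = 2501.72
0.34Y = 2501.72, so Y = 2501.72/0.34 = 7358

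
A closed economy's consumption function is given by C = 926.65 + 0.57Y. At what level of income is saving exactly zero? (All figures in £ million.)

At break-even, C = Y: 926.65 + 0.57Y = Y
0.43Y = 926.65, so Y = 926.65/0.43 = 2155

Y = 2155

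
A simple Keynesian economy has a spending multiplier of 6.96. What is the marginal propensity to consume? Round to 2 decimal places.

MPC = 0.86

k = 1/(1 − MPC), so 1 − MPC = 1/k = 1/6.96 = 0.1437
MPC = 1 − 0.1437 = 0.86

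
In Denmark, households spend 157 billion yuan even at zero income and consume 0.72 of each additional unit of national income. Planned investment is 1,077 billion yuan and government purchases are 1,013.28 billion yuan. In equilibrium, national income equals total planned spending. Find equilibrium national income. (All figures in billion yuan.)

Y = 8026

Y = C + I + G = 157 + 0.72Y + 1077 + 1013.28
Y − 0.72Y = 2247.28
0.28Y = 2247.28, so Y = 2247.28/0.28 = 8026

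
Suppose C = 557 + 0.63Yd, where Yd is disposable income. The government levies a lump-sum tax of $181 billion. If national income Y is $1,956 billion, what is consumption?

Yd = Y − T = 1956 − 181 = 1775
C = 557 + 0.63(1775) = 557 + 1118.25 = 1675.25

C = 1675.25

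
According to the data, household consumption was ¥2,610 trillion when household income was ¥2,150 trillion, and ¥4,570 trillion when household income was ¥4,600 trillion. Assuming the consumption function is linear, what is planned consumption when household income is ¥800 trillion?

C = 1530

MPC = (4570 − 2610)/(4600 − 2150) = 1960/2450 = 0.8
a = 2610 − 0.8(2150) = 2610 − 1720 = 890
C = 890 + 0.8(800) = 890 + 640 = 1530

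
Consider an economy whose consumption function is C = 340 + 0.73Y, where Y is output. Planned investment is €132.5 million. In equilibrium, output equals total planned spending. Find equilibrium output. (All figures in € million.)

Y = C + I = 340 + 0.73Y + 132.5
Y − 0.73Y = 472.5
0.27Y = 472.5, so Y = 472.5/0.27 = 1750

Y = 1750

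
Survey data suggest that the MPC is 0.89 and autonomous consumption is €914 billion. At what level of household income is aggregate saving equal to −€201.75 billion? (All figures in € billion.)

S = Y − C = -914 + 0.11Y
-914 + 0.11Y = -201.75, so 0.11Y = 712.25 and Y = 6475

Y = 6475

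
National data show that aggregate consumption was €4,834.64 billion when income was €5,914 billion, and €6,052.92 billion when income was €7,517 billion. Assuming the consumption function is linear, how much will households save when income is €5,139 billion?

MPC = (6052.92 − 4834.64)/(7517 − 5914) = 1218.28/1603 = 0.76
a = 4834.64 − 0.76(5914) = 4834.64 − 4494.64 = 340
C = 340 + 0.76(5139) = 4245.64
S = 5139 − 4245.64 = 893.36

S = 893.36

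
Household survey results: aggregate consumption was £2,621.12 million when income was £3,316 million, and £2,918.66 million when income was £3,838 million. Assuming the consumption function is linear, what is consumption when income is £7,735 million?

C = 5139.95

MPC = (2918.66 − 2621.12)/(3838 − 3316) = 297.54/522 = 0.57
a = 2621.12 − 0.57(3316) = 2621.12 − 1890.12 = 731
C = 731 + 0.57(7735) = 731 + 4408.95 = 5139.95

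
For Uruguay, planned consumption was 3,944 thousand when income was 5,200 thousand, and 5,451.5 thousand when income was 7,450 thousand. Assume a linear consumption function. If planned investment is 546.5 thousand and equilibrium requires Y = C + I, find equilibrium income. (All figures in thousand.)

Y = 3050

MPC = (5451.5 − 3944)/(7450 − 5200) = 1507.5/2250 = 0.67
a = 3944 − 0.67(5200) = 460
Equilibrium: Y = 460 + 0.67Y + 546.5
0.33Y = 1006.5, so Y = 1006.5/0.33 = 3050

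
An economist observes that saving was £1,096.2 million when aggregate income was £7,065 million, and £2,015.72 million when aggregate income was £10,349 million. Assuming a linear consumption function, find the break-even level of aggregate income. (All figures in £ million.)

Y = 3150

MPS = ΔS/ΔY = (2015.72 − 1096.2)/(10349 − 7065) = 919.52/3284 = 0.28
MPC = 1 − MPS = 0.72
From S(7065) = 1096.2: −a + 0.28(7065) = 1096.2, so a = 1978.2 − 1096.2 = 882
Break-even (S = 0): Y = a/MPS = 882/0.28 = 3150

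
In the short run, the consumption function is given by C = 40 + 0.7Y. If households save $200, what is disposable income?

S = Y − C = -40 + 0.3Y
-40 + 0.3Y = 200, so 0.3Y = 240 and Y = 800

Y = 800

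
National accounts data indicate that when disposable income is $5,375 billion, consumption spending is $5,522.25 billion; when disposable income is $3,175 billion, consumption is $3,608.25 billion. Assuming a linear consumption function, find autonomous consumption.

MPC = ΔC/ΔY = (5522.25 − 3608.25)/(5375 − 3175) = 1914/2200 = 0.87
a = C − MPC·Y = 3608.25 − 0.87(3175) = 3608.25 − 2762.25 = 846

a = 846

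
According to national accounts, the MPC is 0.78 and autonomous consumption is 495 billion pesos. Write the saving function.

S = Y − C = Y − (495 + 0.78Y) = -495 + (1 − 0.78)Y

S = -495 + 0.22Y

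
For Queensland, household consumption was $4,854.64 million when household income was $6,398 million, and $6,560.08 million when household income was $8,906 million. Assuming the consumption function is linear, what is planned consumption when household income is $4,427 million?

MPC = (6560.08 − 4854.64)/(8906 − 6398) = 1705.44/2508 = 0.68
a = 4854.64 − 0.68(6398) = 4854.64 − 4350.64 = 504
C = 504 + 0.68(4427) = 504 + 3010.36 = 3514.36

C = 3514.36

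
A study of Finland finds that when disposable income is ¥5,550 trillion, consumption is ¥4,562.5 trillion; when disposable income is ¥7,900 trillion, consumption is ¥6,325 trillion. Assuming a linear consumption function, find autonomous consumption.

a = 400

MPC = ΔC/ΔY = (6325 − 4562.5)/(7900 − 5550) = 1762.5/2350 = 0.75
a = C − MPC·Y = 4562.5 − 0.75(5550) = 4562.5 − 4162.5 = 400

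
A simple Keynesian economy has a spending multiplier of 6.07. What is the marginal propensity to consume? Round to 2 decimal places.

k = 1/(1 − MPC), so 1 − MPC = 1/k = 1/6.07 = 0.1647
MPC = 1 − 0.1647 = 0.84

MPC = 0.84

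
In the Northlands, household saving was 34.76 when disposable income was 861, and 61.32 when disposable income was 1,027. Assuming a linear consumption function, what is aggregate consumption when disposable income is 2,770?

C = 2429.8

MPS = ΔS/ΔY = (61.32 − 34.76)/(1027 − 861) = 26.56/166 = 0.16
MPC = 1 − MPS = 0.84
Autonomous saving = 34.76 − 0.16(861) = -103, so a = 103
C = 103 + 0.84(2770) = 103 + 2326.8 = 2429.8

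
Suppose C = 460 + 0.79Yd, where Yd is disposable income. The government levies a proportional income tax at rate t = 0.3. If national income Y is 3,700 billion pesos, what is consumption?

C = 2506.1

Yd = (1 − 0.3)(3700) = 0.7(3700) = 2590
C = 460 + 0.79(2590) = 460 + 2046.1 = 2506.1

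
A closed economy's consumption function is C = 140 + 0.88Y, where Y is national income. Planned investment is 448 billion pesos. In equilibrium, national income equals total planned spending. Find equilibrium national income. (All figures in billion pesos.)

Y = C + I = 140 + 0.88Y + 448
Y − 0.88Y = 588
0.12Y = 588, so Y = 588/0.12 = 4900

Y = 4900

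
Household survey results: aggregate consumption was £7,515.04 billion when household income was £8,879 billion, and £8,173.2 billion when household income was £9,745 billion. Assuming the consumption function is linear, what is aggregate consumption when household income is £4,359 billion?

MPC = (8173.2 − 7515.04)/(9745 − 8879) = 658.16/866 = 0.76
a = 7515.04 − 0.76(8879) = 7515.04 − 6748.04 = 767
C = 767 + 0.76(4359) = 767 + 3312.84 = 4079.84

C = 4079.84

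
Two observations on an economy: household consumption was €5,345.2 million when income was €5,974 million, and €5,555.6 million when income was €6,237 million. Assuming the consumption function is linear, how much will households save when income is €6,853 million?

MPC = (5555.6 − 5345.2)/(6237 − 5974) = 210.4/263 = 0.8
a = 5345.2 − 0.8(5974) = 5345.2 − 4779.2 = 566
C = 566 + 0.8(6853) = 6048.4
S = 6853 − 6048.4 = 804.6

S = 804.6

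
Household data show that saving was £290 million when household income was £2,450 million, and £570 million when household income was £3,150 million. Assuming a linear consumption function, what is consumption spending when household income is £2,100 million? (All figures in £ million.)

C = 1950

MPS = ΔS/ΔY = (570 − 290)/(3150 − 2450) = 280/700 = 0.4
MPC = 1 − MPS = 0.6
Autonomous saving = 290 − 0.4(2450) = -690, so a = 690
C = 690 + 0.6(2100) = 690 + 1260 = 1950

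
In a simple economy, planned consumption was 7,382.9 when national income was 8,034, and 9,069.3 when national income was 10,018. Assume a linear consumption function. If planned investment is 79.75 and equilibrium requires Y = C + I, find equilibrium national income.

Y = 4225

MPC = (9069.3 − 7382.9)/(10018 − 8034) = 1686.4/1984 = 0.85
a = 7382.9 − 0.85(8034) = 554
Equilibrium: Y = 554 + 0.85Y + 79.75
0.15Y = 633.75, so Y = 633.75/0.15 = 4225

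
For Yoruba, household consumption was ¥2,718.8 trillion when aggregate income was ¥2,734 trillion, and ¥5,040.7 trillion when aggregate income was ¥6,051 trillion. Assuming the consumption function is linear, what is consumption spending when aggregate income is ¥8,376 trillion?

C = 6668.2

MPC = (5040.7 − 2718.8)/(6051 − 2734) = 2321.9/3317 = 0.7
a = 2718.8 − 0.7(2734) = 2718.8 − 1913.8 = 805
C = 805 + 0.7(8376) = 805 + 5863.2 = 6668.2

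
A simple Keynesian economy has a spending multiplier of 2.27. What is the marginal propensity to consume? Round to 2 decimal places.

k = 1/(1 − MPC), so 1 − MPC = 1/k = 1/2.27 = 0.4405
MPC = 1 − 0.4405 = 0.56

MPC = 0.56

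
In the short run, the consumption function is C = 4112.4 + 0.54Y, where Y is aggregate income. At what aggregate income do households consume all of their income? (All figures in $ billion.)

At break-even, C = Y: 4112.4 + 0.54Y = Y
0.46Y = 4112.4, so Y = 4112.4/0.46 = 8940

Y = 8940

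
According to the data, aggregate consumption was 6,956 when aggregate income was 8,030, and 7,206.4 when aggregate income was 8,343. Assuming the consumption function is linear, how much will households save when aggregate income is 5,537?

S = 575.4

MPC = (7206.4 − 6956)/(8343 − 8030) = 250.4/313 = 0.8
a = 6956 − 0.8(8030) = 6956 − 6424 = 532
C = 532 + 0.8(5537) = 4961.6
S = 5537 − 4961.6 = 575.4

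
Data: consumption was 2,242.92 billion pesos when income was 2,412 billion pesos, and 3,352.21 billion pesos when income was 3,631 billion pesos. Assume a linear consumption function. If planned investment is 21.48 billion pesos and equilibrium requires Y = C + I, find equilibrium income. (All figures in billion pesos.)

Y = 772

MPC = (3352.21 − 2242.92)/(3631 − 2412) = 1109.29/1219 = 0.91
a = 2242.92 − 0.91(2412) = 48
Equilibrium: Y = 48 + 0.91Y + 21.48
0.09Y = 69.48, so Y = 69.48/0.09 = 772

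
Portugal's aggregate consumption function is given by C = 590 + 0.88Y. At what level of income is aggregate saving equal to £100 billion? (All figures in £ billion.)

S = Y − C = -590 + 0.12Y
-590 + 0.12Y = 100, so 0.12Y = 690 and Y = 5750

Y = 5750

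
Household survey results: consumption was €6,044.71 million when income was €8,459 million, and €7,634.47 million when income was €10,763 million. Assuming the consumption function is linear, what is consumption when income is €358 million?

C = 455.02

MPC = (7634.47 − 6044.71)/(10763 − 8459) = 1589.76/2304 = 0.69
a = 6044.71 − 0.69(8459) = 6044.71 − 5836.71 = 208
C = 208 + 0.69(358) = 208 + 247.02 = 455.02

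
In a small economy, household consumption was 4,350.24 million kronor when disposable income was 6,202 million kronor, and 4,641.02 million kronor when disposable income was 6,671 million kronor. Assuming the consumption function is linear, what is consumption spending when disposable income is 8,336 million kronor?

MPC = (4641.02 − 4350.24)/(6671 − 6202) = 290.78/469 = 0.62
a = 4350.24 − 0.62(6202) = 4350.24 − 3845.24 = 505
C = 505 + 0.62(8336) = 505 + 5168.32 = 5673.32

C = 5673.32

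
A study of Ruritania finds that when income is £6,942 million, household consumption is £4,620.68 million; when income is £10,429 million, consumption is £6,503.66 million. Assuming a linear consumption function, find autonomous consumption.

MPC = ΔC/ΔY = (6503.66 − 4620.68)/(10429 − 6942) = 1882.98/3487 = 0.54
a = C − MPC·Y = 4620.68 − 0.54(6942) = 4620.68 − 3748.68 = 872

a = 872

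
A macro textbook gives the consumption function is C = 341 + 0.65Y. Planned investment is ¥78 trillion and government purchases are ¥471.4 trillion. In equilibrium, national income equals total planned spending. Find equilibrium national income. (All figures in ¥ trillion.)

Y = C + I + G = 341 + 0.65Y + 78 + 471.4
Y − 0.65Y = 890.4
0.35Y = 890.4, so Y = 890.4/0.35 = 2544

Y = 2544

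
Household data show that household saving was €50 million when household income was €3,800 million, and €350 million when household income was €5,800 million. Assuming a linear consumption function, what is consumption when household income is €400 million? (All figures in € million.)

MPS = ΔS/ΔY = (350 − 50)/(5800 − 3800) = 300/2000 = 0.15
MPC = 1 − MPS = 0.85
Autonomous saving = 50 − 0.15(3800) = -520, so a = 520
C = 520 + 0.85(400) = 520 + 340 = 860

C = 860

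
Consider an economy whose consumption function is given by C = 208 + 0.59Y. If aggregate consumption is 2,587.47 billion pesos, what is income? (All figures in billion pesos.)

Y = 4033

208 + 0.59Y = 2587.47
0.59Y = 2379.47, so Y = 2379.47/0.59 = 4033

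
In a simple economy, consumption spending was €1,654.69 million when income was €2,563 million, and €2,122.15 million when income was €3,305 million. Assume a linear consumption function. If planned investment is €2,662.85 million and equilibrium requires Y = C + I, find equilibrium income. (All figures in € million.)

Y = 7305

MPC = (2122.15 − 1654.69)/(3305 − 2563) = 467.46/742 = 0.63
a = 1654.69 − 0.63(2563) = 40
Equilibrium: Y = 40 + 0.63Y + 2662.85
0.37Y = 2702.85, so Y = 2702.85/0.37 = 7305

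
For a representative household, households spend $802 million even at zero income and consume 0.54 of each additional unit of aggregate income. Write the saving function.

S = -802 + 0.46Y

S = Y − C = Y − (802 + 0.54Y) = -802 + (1 − 0.54)Y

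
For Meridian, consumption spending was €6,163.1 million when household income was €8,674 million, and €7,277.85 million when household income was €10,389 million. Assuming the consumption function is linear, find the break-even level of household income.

MPC = (7277.85 − 6163.1)/(10389 − 8674) = 1114.75/1715 = 0.65
a = 6163.1 − 0.65(8674) = 6163.1 − 5638.1 = 525
Break-even: Y = a/(1−MPC) = 525/0.35 = 1500

Y = 1500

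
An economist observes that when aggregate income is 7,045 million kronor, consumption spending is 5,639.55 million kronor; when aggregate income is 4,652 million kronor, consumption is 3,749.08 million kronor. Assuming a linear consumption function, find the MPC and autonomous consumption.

MPC = 0.79; a = 74

MPC = ΔC/ΔY = (5639.55 − 3749.08)/(7045 − 4652) = 1890.47/2393 = 0.79
a = C − MPC·Y = 3749.08 − 0.79(4652) = 3749.08 − 3675.08 = 74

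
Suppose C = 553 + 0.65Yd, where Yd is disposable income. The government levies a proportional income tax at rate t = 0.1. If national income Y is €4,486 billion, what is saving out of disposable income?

S = 860.09

Yd = (1 − 0.1)(4486) = 0.9(4486) = 4037.4
C = 553 + 0.65(4037.4) = 553 + 2624.31 = 3177.31
S = Yd − C = 4037.4 − 3177.31 = 860.09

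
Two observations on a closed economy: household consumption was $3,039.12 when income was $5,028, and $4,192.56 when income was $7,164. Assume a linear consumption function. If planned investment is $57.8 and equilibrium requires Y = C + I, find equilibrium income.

MPC = (4192.56 − 3039.12)/(7164 − 5028) = 1153.44/2136 = 0.54
a = 3039.12 − 0.54(5028) = 324
Equilibrium: Y = 324 + 0.54Y + 57.8
0.46Y = 381.8, so Y = 381.8/0.46 = 830

Y = 830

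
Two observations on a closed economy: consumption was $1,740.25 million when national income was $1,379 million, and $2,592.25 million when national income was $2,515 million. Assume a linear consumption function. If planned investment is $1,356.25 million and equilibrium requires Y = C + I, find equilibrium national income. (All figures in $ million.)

MPC = (2592.25 − 1740.25)/(2515 − 1379) = 852/1136 = 0.75
a = 1740.25 − 0.75(1379) = 706
Equilibrium: Y = 706 + 0.75Y + 1356.25
0.25Y = 2062.25, so Y = 2062.25/0.25 = 8249

Y = 8249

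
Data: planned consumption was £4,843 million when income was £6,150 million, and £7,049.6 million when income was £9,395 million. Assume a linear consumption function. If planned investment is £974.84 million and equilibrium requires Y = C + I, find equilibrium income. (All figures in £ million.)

MPC = (7049.6 − 4843)/(9395 − 6150) = 2206.6/3245 = 0.68
a = 4843 − 0.68(6150) = 661
Equilibrium: Y = 661 + 0.68Y + 974.84
0.32Y = 1635.84, so Y = 1635.84/0.32 = 5112

Y = 5112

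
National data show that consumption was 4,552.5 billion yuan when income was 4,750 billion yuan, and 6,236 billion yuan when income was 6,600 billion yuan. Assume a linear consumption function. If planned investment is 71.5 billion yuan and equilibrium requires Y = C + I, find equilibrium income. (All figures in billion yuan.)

Y = 3350

MPC = (6236 − 4552.5)/(6600 − 4750) = 1683.5/1850 = 0.91
a = 4552.5 − 0.91(4750) = 230
Equilibrium: Y = 230 + 0.91Y + 71.5
0.09Y = 301.5, so Y = 301.5/0.09 = 3350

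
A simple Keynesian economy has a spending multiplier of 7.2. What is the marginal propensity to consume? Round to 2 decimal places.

k = 1/(1 − MPC), so 1 − MPC = 1/k = 1/7.2 = 0.1389
MPC = 1 − 0.1389 = 0.86

MPC = 0.86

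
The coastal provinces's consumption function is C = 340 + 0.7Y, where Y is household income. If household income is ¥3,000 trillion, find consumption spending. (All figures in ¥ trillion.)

C = 2440

C = 340 + 0.7(3000) = 340 + 2100 = 2440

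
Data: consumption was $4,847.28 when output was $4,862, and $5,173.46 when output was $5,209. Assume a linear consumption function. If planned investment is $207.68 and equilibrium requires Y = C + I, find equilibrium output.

MPC = (5173.46 − 4847.28)/(5209 − 4862) = 326.18/347 = 0.94
a = 4847.28 − 0.94(4862) = 277
Equilibrium: Y = 277 + 0.94Y + 207.68
0.06Y = 484.68, so Y = 484.68/0.06 = 8078

Y = 8078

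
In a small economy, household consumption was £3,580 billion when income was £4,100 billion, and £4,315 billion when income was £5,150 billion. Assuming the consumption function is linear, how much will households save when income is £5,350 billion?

S = 895

MPC = (4315 − 3580)/(5150 − 4100) = 735/1050 = 0.7
a = 3580 − 0.7(4100) = 3580 − 2870 = 710
C = 710 + 0.7(5350) = 4455
S = 5350 − 4455 = 895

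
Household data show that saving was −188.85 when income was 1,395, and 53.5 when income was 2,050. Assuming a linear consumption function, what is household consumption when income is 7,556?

C = 5465.28

MPS = ΔS/ΔY = (53.5 − (-188.85))/(2050 − 1395) = 242.35/655 = 0.37
MPC = 1 − MPS = 0.63
Autonomous saving = -188.85 − 0.37(1395) = -705, so a = 705
C = 705 + 0.63(7556) = 705 + 4760.28 = 5465.28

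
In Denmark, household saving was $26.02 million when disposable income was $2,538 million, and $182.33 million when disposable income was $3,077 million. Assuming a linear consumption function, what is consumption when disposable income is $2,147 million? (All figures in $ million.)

C = 2234.37

MPS = ΔS/ΔY = (182.33 − 26.02)/(3077 − 2538) = 156.31/539 = 0.29
MPC = 1 − MPS = 0.71
Autonomous saving = 26.02 − 0.29(2538) = -710, so a = 710
C = 710 + 0.71(2147) = 710 + 1524.37 = 2234.37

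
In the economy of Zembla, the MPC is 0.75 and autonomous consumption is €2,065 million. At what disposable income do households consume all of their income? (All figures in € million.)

At break-even, C = Y: 2065 + 0.75Y = Y
0.25Y = 2065, so Y = 2065/0.25 = 8260

Y = 8260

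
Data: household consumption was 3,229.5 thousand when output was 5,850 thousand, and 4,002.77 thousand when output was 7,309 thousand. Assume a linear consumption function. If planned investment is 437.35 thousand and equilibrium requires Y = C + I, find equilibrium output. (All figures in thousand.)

Y = 1205

MPC = (4002.77 − 3229.5)/(7309 − 5850) = 773.27/1459 = 0.53
a = 3229.5 − 0.53(5850) = 129
Equilibrium: Y = 129 + 0.53Y + 437.35
0.47Y = 566.35, so Y = 566.35/0.47 = 1205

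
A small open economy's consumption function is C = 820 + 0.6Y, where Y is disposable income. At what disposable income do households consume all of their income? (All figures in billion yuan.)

Y = 2050

At break-even, C = Y: 820 + 0.6Y = Y
0.4Y = 820, so Y = 820/0.4 = 2050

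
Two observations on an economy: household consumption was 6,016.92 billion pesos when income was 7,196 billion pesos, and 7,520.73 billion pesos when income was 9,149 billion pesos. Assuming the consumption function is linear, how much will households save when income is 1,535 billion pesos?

MPC = (7520.73 − 6016.92)/(9149 − 7196) = 1503.81/1953 = 0.77
a = 6016.92 − 0.77(7196) = 6016.92 − 5540.92 = 476
C = 476 + 0.77(1535) = 1657.95
S = 1535 − 1657.95 = -122.95

S = -122.95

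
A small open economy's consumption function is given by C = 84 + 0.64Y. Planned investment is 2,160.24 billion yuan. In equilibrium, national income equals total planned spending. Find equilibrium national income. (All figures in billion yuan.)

Y = 6234

Y = C + I = 84 + 0.64Y + 2160.24
Y − 0.64Y = 2244.24
0.36Y = 2244.24, so Y = 2244.24/0.36 = 6234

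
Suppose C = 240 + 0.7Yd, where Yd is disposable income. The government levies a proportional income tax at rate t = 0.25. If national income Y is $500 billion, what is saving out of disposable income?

Yd = (1 − 0.25)(500) = 0.75(500) = 375
C = 240 + 0.7(375) = 240 + 262.5 = 502.5
S = Yd − C = 375 − 502.5 = -127.5

S = -127.5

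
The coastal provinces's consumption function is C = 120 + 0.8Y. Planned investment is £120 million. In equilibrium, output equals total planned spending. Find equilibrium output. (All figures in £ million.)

Y = 1200

Y = C + I = 120 + 0.8Y + 120
Y − 0.8Y = 240
0.2Y = 240, so Y = 240/0.2 = 1200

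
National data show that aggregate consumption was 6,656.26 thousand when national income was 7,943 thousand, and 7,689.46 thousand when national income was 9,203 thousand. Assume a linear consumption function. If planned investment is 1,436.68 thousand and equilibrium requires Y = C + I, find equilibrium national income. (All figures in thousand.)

Y = 8776

MPC = (7689.46 − 6656.26)/(9203 − 7943) = 1033.2/1260 = 0.82
a = 6656.26 − 0.82(7943) = 143
Equilibrium: Y = 143 + 0.82Y + 1436.68
0.18Y = 1579.68, so Y = 1579.68/0.18 = 8776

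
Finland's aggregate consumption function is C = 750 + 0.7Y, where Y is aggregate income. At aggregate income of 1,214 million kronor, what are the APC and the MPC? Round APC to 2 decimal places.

MPC = 0.7 (the slope of the consumption function)
C = 750 + 0.7(1214) = 1599.8, so APC = 1599.8/1214 = 1.32

APC = 1.32; MPC = 0.7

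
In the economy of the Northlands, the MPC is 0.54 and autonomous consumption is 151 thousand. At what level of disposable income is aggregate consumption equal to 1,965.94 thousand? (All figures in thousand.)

Y = 3361

151 + 0.54Y = 1965.94
0.54Y = 1814.94, so Y = 1814.94/0.54 = 3361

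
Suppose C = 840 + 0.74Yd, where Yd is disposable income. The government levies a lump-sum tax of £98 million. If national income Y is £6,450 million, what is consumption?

Yd = Y − T = 6450 − 98 = 6352
C = 840 + 0.74(6352) = 840 + 4700.48 = 5540.48

C = 5540.48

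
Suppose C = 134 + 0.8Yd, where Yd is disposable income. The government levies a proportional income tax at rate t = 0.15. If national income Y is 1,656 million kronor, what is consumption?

C = 1260.08

Yd = (1 − 0.15)(1656) = 0.85(1656) = 1407.6
C = 134 + 0.8(1407.6) = 134 + 1126.08 = 1260.08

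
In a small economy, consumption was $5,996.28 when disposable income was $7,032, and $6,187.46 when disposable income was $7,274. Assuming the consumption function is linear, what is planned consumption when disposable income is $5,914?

MPC = (6187.46 − 5996.28)/(7274 − 7032) = 191.18/242 = 0.79
a = 5996.28 − 0.79(7032) = 5996.28 − 5555.28 = 441
C = 441 + 0.79(5914) = 441 + 4672.06 = 5113.06

C = 5113.06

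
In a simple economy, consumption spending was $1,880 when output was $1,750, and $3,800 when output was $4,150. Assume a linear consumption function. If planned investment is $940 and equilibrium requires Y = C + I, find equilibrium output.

Y = 7100

MPC = (3800 − 1880)/(4150 − 1750) = 1920/2400 = 0.8
a = 1880 − 0.8(1750) = 480
Equilibrium: Y = 480 + 0.8Y + 940
0.2Y = 1420, so Y = 1420/0.2 = 7100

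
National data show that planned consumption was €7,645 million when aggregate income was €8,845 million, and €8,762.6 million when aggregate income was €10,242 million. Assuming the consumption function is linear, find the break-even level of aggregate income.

MPC = (8762.6 − 7645)/(10242 − 8845) = 1117.6/1397 = 0.8
a = 7645 − 0.8(8845) = 7645 − 7076 = 569
Break-even: Y = a/(1−MPC) = 569/0.2 = 2845

Y = 2845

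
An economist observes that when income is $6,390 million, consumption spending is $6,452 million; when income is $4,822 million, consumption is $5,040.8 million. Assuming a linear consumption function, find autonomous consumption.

a = 701

MPC = ΔC/ΔY = (6452 − 5040.8)/(6390 − 4822) = 1411.2/1568 = 0.9
a = C − MPC·Y = 5040.8 − 0.9(4822) = 5040.8 − 4339.8 = 701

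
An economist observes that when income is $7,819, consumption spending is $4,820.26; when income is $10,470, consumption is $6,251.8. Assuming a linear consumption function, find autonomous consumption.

a = 598

MPC = ΔC/ΔY = (6251.8 − 4820.26)/(10470 − 7819) = 1431.54/2651 = 0.54
a = C − MPC·Y = 4820.26 − 0.54(7819) = 4820.26 − 4222.26 = 598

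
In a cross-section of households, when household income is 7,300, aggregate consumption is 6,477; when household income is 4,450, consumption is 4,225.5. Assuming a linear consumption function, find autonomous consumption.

a = 710

MPC = ΔC/ΔY = (6477 − 4225.5)/(7300 − 4450) = 2251.5/2850 = 0.79
a = C − MPC·Y = 4225.5 − 0.79(4450) = 4225.5 − 3515.5 = 710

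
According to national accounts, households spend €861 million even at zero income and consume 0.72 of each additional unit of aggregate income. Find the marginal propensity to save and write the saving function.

MPS = 0.28; S = -861 + 0.28Y

MPS = 1 − MPC = 1 − 0.72 = 0.28
S = Y − C = -861 + 0.28Y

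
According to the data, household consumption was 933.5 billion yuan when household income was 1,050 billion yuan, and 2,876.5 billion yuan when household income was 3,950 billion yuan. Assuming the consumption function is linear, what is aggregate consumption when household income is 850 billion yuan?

C = 799.5

MPC = (2876.5 − 933.5)/(3950 − 1050) = 1943/2900 = 0.67
a = 933.5 − 0.67(1050) = 933.5 − 703.5 = 230
C = 230 + 0.67(850) = 230 + 569.5 = 799.5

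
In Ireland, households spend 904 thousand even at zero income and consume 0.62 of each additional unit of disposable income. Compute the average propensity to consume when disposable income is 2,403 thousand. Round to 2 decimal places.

APC = 1.00

C = 904 + 0.62(2403) = 2393.86
APC = C/Y = 2393.86/2403 = 1.00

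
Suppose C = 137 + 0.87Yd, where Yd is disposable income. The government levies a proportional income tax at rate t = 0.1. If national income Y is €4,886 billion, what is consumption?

Yd = (1 − 0.1)(4886) = 0.9(4886) = 4397.4
C = 137 + 0.87(4397.4) = 137 + 3825.738 = 3962.738

C = 3962.738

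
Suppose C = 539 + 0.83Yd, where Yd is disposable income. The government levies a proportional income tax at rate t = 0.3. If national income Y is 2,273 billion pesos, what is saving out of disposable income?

Yd = (1 − 0.3)(2273) = 0.7(2273) = 1591.1
C = 539 + 0.83(1591.1) = 539 + 1320.613 = 1859.613
S = Yd − C = 1591.1 − 1859.613 = -268.513

S = -268.513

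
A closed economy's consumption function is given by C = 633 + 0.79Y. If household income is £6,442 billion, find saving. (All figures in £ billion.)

C = 633 + 0.79(6442) = 633 + 5089.18 = 5722.18
S = Y − C = 6442 − 5722.18 = 719.82

S = 719.82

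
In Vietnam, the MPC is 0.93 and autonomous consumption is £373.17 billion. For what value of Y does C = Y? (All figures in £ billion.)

Y = 5331

At break-even, C = Y: 373.17 + 0.93Y = Y
0.07Y = 373.17, so Y = 373.17/0.07 = 5331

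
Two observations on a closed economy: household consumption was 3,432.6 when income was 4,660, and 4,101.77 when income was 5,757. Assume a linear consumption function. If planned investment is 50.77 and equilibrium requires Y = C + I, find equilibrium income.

MPC = (4101.77 − 3432.6)/(5757 − 4660) = 669.17/1097 = 0.61
a = 3432.6 − 0.61(4660) = 590
Equilibrium: Y = 590 + 0.61Y + 50.77
0.39Y = 640.77, so Y = 640.77/0.39 = 1643

Y = 1643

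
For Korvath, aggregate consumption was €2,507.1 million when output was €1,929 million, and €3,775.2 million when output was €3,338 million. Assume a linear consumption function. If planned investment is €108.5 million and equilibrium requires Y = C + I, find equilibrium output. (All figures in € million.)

MPC = (3775.2 − 2507.1)/(3338 − 1929) = 1268.1/1409 = 0.9
a = 2507.1 − 0.9(1929) = 771
Equilibrium: Y = 771 + 0.9Y + 108.5
0.1Y = 879.5, so Y = 879.5/0.1 = 8795

Y = 8795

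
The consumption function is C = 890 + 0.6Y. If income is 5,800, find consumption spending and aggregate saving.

C = 890 + 0.6(5800) = 890 + 3480 = 4370
S = Y − C = 5800 − 4370 = 1430

C = 4370; S = 1430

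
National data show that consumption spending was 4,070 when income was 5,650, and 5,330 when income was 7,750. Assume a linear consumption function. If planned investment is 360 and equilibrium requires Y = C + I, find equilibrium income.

Y = 2600

MPC = (5330 − 4070)/(7750 − 5650) = 1260/2100 = 0.6
a = 4070 − 0.6(5650) = 680
Equilibrium: Y = 680 + 0.6Y + 360
0.4Y = 1040, so Y = 1040/0.4 = 2600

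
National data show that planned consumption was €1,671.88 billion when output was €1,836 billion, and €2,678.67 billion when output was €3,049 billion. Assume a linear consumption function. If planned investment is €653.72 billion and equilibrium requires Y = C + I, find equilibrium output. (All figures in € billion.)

Y = 4716

MPC = (2678.67 − 1671.88)/(3049 − 1836) = 1006.79/1213 = 0.83
a = 1671.88 − 0.83(1836) = 148
Equilibrium: Y = 148 + 0.83Y + 653.72
0.17Y = 801.72, so Y = 801.72/0.17 = 4716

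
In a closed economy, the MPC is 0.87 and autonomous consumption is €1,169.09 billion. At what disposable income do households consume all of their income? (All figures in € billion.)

Y = 8993

At break-even, C = Y: 1169.09 + 0.87Y = Y
0.13Y = 1169.09, so Y = 1169.09/0.13 = 8993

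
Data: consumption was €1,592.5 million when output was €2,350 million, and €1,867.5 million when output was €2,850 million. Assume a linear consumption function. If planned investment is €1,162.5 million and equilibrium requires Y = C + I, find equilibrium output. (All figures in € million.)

MPC = (1867.5 − 1592.5)/(2850 − 2350) = 275/500 = 0.55
a = 1592.5 − 0.55(2350) = 300
Equilibrium: Y = 300 + 0.55Y + 1162.5
0.45Y = 1462.5, so Y = 1462.5/0.45 = 3250

Y = 3250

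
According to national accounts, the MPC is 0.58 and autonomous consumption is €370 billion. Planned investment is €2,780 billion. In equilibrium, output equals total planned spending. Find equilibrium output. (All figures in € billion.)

Y = 7500

Y = C + I = 370 + 0.58Y + 2780
Y − 0.58Y = 3150
0.42Y = 3150, so Y = 3150/0.42 = 7500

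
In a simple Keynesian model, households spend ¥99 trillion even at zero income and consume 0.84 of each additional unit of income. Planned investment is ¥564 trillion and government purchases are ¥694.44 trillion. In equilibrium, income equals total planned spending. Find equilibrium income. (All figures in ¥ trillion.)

Y = 8484

Y = C + I + G = 99 + 0.84Y + 564 + 694.44
Y − 0.84Y = 1357.44
0.16Y = 1357.44, so Y = 1357.44/0.16 = 8484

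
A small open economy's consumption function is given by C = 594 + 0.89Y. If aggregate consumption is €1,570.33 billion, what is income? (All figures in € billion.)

594 + 0.89Y = 1570.33
0.89Y = 976.33, so Y = 976.33/0.89 = 1097

Y = 1097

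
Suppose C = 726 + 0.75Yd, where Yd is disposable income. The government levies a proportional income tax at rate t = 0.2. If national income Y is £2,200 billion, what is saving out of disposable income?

Yd = (1 − 0.2)(2200) = 0.8(2200) = 1760
C = 726 + 0.75(1760) = 726 + 1320 = 2046
S = Yd − C = 1760 − 2046 = -286

S = -286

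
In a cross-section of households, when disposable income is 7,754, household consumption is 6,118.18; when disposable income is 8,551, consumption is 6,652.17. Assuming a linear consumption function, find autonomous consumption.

a = 923

MPC = ΔC/ΔY = (6652.17 − 6118.18)/(8551 − 7754) = 533.99/797 = 0.67
a = C − MPC·Y = 6118.18 − 0.67(7754) = 6118.18 − 5195.18 = 923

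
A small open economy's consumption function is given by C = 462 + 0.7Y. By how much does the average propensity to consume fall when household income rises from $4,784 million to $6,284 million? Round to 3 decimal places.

ΔAPC = 0.023

At Y = 4784: C = 462 + 0.7(4784) = 3810.8, APC = 3810.8/4784 = 0.7966
At Y = 6284: C = 4860.8, APC = 4860.8/6284 = 0.7735
Fall in APC = 0.7966 − 0.7735 = 0.0231 ≈ 0.023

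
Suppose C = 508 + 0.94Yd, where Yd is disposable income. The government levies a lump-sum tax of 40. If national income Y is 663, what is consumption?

Yd = Y − T = 663 − 40 = 623
C = 508 + 0.94(623) = 508 + 585.62 = 1093.62

C = 1093.62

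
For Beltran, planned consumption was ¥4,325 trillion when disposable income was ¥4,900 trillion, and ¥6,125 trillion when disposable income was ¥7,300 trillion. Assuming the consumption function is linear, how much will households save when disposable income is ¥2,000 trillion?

MPC = (6125 − 4325)/(7300 − 4900) = 1800/2400 = 0.75
a = 4325 − 0.75(4900) = 4325 − 3675 = 650
C = 650 + 0.75(2000) = 2150
S = 2000 − 2150 = -150

S = -150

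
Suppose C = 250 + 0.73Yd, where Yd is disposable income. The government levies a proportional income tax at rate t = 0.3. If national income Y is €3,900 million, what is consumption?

Yd = (1 − 0.3)(3900) = 0.7(3900) = 2730
C = 250 + 0.73(2730) = 250 + 1992.9 = 2242.9

C = 2242.9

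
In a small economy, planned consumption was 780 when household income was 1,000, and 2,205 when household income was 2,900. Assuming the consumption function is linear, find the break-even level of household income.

Y = 120

MPC = (2205 − 780)/(2900 − 1000) = 1425/1900 = 0.75
a = 780 − 0.75(1000) = 780 − 750 = 30
Break-even: Y = a/(1−MPC) = 30/0.25 = 120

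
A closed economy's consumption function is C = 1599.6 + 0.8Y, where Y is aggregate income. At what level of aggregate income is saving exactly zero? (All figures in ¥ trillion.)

Y = 7998

At break-even, C = Y: 1599.6 + 0.8Y = Y
0.2Y = 1599.6, so Y = 1599.6/0.2 = 7998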